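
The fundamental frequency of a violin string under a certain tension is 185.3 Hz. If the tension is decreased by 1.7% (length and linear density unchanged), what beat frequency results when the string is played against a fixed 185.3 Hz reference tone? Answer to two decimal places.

For a string, f ∝ √T, so the new frequency is 185.3·√0.983 = 183.7182 Hz.
f_beat = |183.7182 − 185.3| = 1.58 Hz.

1.58 Hz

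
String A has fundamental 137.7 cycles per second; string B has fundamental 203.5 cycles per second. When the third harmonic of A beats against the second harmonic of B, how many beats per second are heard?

Third harmonic of the first: 3·137.7 = 413.1 Hz.
Second harmonic of the second: 2·203.5 = 407.0 Hz.
f_beat = |413.1 − 407.0| = 6.1 Hz.

6.1 Hz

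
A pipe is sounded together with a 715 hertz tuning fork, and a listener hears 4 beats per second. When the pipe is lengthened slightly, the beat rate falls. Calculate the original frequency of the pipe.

|f − 715| = 4, so the pipe was at either 711 Hz or 719 Hz.
A longer pipe has a lower fundamental; the adjustment lowers the pipe's frequency.
The beat rate fell, so the adjustment moved the pipe toward 715 Hz — it must have started above the reference.

719 Hz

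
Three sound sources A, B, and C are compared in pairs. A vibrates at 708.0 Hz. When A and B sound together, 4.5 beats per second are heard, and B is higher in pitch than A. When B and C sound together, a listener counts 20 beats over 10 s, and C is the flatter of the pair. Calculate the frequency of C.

710.5 Hz

B is above A, so f_B = 708.0 + 4.5 = 712.5 Hz.
B–C: Beat frequency = 20/10 = 2 Hz.
C is below B, so f_C = 712.5 − 2 = 710.5 Hz.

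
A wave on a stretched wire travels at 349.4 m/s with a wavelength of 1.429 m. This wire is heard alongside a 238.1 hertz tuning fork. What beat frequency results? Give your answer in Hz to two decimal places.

6.41 Hz

Source frequency f = v/λ = 349.4/1.429 = 244.5066 Hz.
f_beat = |244.5066 − 238.1| = 6.41 Hz.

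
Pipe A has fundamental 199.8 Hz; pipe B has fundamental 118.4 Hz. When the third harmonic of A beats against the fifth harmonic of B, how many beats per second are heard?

7.4 Hz

Third harmonic of the first: 3·199.8 = 599.4 Hz.
Fifth harmonic of the second: 5·118.4 = 592.0 Hz.
f_beat = |599.4 − 592.0| = 7.4 Hz.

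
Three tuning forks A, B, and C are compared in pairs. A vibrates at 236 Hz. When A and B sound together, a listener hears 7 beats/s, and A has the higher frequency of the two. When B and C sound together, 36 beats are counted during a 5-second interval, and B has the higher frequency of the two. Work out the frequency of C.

B is below A, so f_B = 236 − 7 = 229 Hz.
B–C: Beat frequency = 36/5 = 7.2 Hz.
C is below B, so f_C = 229 − 7.2 = 221.8 Hz.

221.8 Hz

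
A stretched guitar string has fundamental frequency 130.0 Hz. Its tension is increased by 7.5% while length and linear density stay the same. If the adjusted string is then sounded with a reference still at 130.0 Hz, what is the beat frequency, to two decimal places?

4.79 Hz

For a string, f ∝ √T, so the new frequency is 130.0·√1.075 = 134.7869 Hz.
f_beat = |134.7869 − 130.0| = 4.79 Hz.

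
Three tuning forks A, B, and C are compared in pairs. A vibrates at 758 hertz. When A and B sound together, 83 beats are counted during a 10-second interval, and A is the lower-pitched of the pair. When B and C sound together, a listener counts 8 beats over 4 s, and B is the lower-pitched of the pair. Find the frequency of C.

768.3 Hz

A–B: Beat frequency = 83/10 = 8.3 Hz.
B is above A, so f_B = 758 + 8.3 = 766.3 Hz.
B–C: Beat frequency = 8/4 = 2 Hz.
C is above B, so f_C = 766.3 + 2 = 768.3 Hz.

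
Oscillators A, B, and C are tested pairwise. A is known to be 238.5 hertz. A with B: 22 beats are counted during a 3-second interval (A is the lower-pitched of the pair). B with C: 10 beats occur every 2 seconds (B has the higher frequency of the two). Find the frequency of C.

A–B: Beat frequency = 22/3 = 7.3333 Hz.
B is above A, so f_B = 238.5 + 7.3333 = 245.8333 Hz.
B–C: Beat frequency = 10/2 = 5 Hz.
C is below B, so f_C = 245.8333 − 5 = 240.8333 Hz.

240.8333 Hz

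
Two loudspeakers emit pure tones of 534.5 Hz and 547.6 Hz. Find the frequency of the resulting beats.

13.1 Hz

The beat frequency equals the magnitude of the frequency difference.
|534.5 − 547.6| = 13.1 Hz.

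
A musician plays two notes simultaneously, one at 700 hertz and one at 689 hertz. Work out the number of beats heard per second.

f_beat = |f₁ − f₂|.
|700 − 689| = 11 Hz.

11 Hz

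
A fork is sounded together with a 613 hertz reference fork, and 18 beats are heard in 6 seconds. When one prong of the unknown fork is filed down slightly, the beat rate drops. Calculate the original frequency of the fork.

610 Hz

Beat frequency = 18/6 = 3 Hz.
|f − 613| = 3, so the fork was at either 610 Hz or 616 Hz.
Filing a prong removes mass and raises the fork's frequency; the adjustment raises the fork's frequency.
The beat rate fell, so the adjustment moved the fork toward 613 Hz — it must have started below the reference.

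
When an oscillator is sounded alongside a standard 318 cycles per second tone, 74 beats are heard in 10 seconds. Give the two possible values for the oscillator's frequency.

Beat frequency = 74/10 = 7.4 Hz.
|f − 318| = 7.4, so f = 318 ± 7.4.

310.6 Hz or 325.4 Hz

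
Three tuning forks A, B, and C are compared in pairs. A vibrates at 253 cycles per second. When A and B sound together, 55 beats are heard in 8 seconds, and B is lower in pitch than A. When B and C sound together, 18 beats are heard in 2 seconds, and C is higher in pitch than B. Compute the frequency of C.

A–B: Beat frequency = 55/8 = 6.875 Hz.
B is below A, so f_B = 253 − 6.875 = 246.125 Hz.
B–C: Beat frequency = 18/2 = 9 Hz.
C is above B, so f_C = 246.125 + 9 = 255.125 Hz.

255.125 Hz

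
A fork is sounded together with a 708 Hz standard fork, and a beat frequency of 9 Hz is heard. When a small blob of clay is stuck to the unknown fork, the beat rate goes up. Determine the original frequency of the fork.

699 Hz

|f − 708| = 9, so the fork was at either 699 Hz or 717 Hz.
Adding mass to a fork lowers its frequency; the adjustment lowers the fork's frequency.
The beat rate rose, so the adjustment moved the fork further from 708 Hz — it was already below the reference.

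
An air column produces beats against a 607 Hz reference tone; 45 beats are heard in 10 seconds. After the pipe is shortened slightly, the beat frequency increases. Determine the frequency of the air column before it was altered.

611.5 Hz

Beat frequency = 45/10 = 4.5 Hz.
|f − 607| = 4.5, so the air column was at either 602.5 Hz or 611.5 Hz.
A shorter pipe has a higher fundamental; the adjustment raises the air column's frequency.
The beat rate rose, so the adjustment moved the air column further from 607 Hz — it was already above the reference.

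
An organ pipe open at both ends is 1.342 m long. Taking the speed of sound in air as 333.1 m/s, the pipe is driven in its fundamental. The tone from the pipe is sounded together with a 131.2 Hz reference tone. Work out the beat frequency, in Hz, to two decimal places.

Open pipe: f_n = n·v/(2L) = 1·333.1/(2·1.342) = 124.1058 Hz.
f_beat = |124.1058 − 131.2| = 7.09 Hz.

7.09 Hz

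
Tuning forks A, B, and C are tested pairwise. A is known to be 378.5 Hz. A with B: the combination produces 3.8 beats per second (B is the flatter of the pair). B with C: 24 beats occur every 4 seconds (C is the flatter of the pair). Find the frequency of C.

B is below A, so f_B = 378.5 − 3.8 = 374.7 Hz.
B–C: Beat frequency = 24/4 = 6 Hz.
C is below B, so f_C = 374.7 − 6 = 368.7 Hz.

368.7 Hz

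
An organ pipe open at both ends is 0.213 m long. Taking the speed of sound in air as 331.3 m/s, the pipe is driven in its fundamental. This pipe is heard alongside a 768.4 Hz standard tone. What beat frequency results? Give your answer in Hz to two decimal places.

9.30 Hz

Open pipe: f_n = n·v/(2L) = 1·331.3/(2·0.213) = 777.6995 Hz.
f_beat = |777.6995 − 768.4| = 9.30 Hz.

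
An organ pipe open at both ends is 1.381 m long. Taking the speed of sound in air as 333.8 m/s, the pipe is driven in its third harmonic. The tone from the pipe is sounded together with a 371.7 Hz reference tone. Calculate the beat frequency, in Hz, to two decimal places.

Open pipe: f_n = n·v/(2L) = 3·333.8/(2·1.381) = 362.5634 Hz.
f_beat = |362.5634 − 371.7| = 9.14 Hz.

9.14 Hz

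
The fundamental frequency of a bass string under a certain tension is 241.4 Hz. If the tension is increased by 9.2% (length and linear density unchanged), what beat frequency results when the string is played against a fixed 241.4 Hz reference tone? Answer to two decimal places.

10.86 Hz

For a string, f ∝ √T, so the new frequency is 241.4·√1.092 = 252.2601 Hz.
f_beat = |252.2601 − 241.4| = 10.86 Hz.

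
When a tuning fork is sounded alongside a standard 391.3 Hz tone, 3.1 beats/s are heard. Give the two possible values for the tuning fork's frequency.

388.2 Hz or 394.4 Hz

|f − 391.3| = 3.1, so f = 391.3 ± 3.1.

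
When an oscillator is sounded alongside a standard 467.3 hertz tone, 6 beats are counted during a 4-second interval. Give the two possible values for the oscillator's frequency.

465.8 Hz or 468.8 Hz

Beat frequency = 6/4 = 1.5 Hz.
|f − 467.3| = 1.5, so f = 467.3 ± 1.5.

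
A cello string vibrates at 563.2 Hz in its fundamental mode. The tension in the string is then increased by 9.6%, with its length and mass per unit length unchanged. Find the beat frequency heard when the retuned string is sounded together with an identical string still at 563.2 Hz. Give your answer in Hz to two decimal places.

26.41 Hz

For a string, f ∝ √T, so the new frequency is 563.2·√1.096 = 589.6142 Hz.
f_beat = |589.6142 − 563.2| = 26.41 Hz.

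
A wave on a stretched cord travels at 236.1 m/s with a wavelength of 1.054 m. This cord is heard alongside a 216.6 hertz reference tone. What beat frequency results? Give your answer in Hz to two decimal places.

7.40 Hz

Source frequency f = v/λ = 236.1/1.054 = 224.0038 Hz.
f_beat = |224.0038 − 216.6| = 7.40 Hz.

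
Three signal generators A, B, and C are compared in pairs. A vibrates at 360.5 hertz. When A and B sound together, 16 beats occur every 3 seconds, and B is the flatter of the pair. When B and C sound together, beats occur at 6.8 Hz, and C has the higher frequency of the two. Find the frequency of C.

A–B: Beat frequency = 16/3 = 5.3333 Hz.
B is below A, so f_B = 360.5 − 5.3333 = 355.1667 Hz.
C is above B, so f_C = 355.1667 + 6.8 = 361.9667 Hz.

361.9667 Hz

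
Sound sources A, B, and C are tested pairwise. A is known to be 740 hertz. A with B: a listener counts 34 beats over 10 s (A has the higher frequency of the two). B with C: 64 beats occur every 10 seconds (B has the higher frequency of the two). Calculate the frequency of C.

730.2 Hz

A–B: Beat frequency = 34/10 = 3.4 Hz.
B is below A, so f_B = 740 − 3.4 = 736.6 Hz.
B–C: Beat frequency = 64/10 = 6.4 Hz.
C is below B, so f_C = 736.6 − 6.4 = 730.2 Hz.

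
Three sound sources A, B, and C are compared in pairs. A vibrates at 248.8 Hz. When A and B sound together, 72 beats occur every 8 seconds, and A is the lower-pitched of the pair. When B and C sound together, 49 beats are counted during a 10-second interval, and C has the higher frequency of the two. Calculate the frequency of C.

262.7 Hz

A–B: Beat frequency = 72/8 = 9 Hz.
B is above A, so f_B = 248.8 + 9 = 257.8 Hz.
B–C: Beat frequency = 49/10 = 4.9 Hz.
C is above B, so f_C = 257.8 + 4.9 = 262.7 Hz.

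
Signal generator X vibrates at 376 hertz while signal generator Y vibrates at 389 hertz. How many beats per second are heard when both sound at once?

Beats arise from superposition of two nearby frequencies; the beat rate is |f₁ − f₂|.
|376 − 389| = 13 Hz.

13 Hz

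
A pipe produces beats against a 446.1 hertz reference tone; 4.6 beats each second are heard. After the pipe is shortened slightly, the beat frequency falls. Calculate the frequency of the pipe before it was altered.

441.5 Hz

|f − 446.1| = 4.6, so the pipe was at either 441.5 Hz or 450.7 Hz.
A shorter pipe has a higher fundamental; the adjustment raises the pipe's frequency.
The beat rate fell, so the adjustment moved the pipe toward 446.1 Hz — it must have started below the reference.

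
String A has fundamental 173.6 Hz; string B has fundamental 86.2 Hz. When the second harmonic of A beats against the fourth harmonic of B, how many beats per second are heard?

Second harmonic of the first: 2·173.6 = 347.2 Hz.
Fourth harmonic of the second: 4·86.2 = 344.8 Hz.
f_beat = |347.2 − 344.8| = 2.4 Hz.

2.4 Hz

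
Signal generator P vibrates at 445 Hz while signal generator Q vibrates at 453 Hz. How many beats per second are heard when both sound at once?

Beats arise from superposition of two nearby frequencies; the beat rate is |f₁ − f₂|.
|445 − 453| = 8 Hz.

8 Hz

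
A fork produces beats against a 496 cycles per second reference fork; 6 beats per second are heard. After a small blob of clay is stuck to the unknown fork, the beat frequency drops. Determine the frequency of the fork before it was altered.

|f − 496| = 6, so the fork was at either 490 Hz or 502 Hz.
Adding mass to a fork lowers its frequency; the adjustment lowers the fork's frequency.
The beat rate fell, so the adjustment moved the fork toward 496 Hz — it must have started above the reference.

502 Hz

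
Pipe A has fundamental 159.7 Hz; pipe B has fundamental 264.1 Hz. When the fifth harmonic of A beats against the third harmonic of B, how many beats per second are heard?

Fifth harmonic of the first: 5·159.7 = 798.5 Hz.
Third harmonic of the second: 3·264.1 = 792.3 Hz.
f_beat = |798.5 − 792.3| = 6.2 Hz.

6.2 Hz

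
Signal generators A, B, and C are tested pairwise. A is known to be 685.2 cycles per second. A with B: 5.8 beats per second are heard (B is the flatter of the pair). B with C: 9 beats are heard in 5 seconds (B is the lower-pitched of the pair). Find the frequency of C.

B is below A, so f_B = 685.2 − 5.8 = 679.4 Hz.
B–C: Beat frequency = 9/5 = 1.8 Hz.
C is above B, so f_C = 679.4 + 1.8 = 681.2 Hz.

681.2 Hz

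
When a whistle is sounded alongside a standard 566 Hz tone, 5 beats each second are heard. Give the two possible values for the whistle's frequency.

|f − 566| = 5, so f = 566 ± 5.

561 Hz or 571 Hz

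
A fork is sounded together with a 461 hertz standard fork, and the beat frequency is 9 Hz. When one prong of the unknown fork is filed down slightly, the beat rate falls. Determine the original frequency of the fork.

452 Hz

|f − 461| = 9, so the fork was at either 452 Hz or 470 Hz.
Filing a prong removes mass and raises the fork's frequency; the adjustment raises the fork's frequency.
The beat rate fell, so the adjustment moved the fork toward 461 Hz — it must have started below the reference.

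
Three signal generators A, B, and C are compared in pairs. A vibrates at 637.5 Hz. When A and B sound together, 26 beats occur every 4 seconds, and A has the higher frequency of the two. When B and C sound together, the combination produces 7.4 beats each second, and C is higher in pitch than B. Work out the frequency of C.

638.4 Hz

A–B: Beat frequency = 26/4 = 6.5 Hz.
B is below A, so f_B = 637.5 − 6.5 = 631 Hz.
C is above B, so f_C = 631 + 7.4 = 638.4 Hz.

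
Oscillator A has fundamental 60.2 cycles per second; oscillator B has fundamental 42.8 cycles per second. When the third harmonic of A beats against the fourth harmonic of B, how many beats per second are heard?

9.4 Hz

Third harmonic of the first: 3·60.2 = 180.6 Hz.
Fourth harmonic of the second: 4·42.8 = 171.2 Hz.
f_beat = |180.6 − 171.2| = 9.4 Hz.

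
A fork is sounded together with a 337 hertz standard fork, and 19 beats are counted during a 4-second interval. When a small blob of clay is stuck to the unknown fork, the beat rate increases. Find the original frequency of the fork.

Beat frequency = 19/4 = 4.75 Hz.
|f − 337| = 4.75, so the fork was at either 332.25 Hz or 341.75 Hz.
Adding mass to a fork lowers its frequency; the adjustment lowers the fork's frequency.
The beat rate rose, so the adjustment moved the fork further from 337 Hz — it was already below the reference.

332.25 Hz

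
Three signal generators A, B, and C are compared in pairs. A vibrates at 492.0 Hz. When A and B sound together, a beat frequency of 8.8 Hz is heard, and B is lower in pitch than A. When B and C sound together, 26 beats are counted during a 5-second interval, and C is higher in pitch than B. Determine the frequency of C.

B is below A, so f_B = 492.0 − 8.8 = 483.2 Hz.
B–C: Beat frequency = 26/5 = 5.2 Hz.
C is above B, so f_C = 483.2 + 5.2 = 488.4 Hz.

488.4 Hz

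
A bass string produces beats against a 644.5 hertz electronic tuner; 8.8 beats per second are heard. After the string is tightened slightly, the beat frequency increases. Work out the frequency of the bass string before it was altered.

|f − 644.5| = 8.8, so the bass string was at either 635.7 Hz or 653.3 Hz.
Increasing tension raises a string's frequency; the adjustment raises the bass string's frequency.
The beat rate rose, so the adjustment moved the bass string further from 644.5 Hz — it was already above the reference.

653.3 Hz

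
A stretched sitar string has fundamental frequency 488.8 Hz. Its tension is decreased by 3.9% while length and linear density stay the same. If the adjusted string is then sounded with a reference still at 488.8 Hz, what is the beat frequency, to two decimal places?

For a string, f ∝ √T, so the new frequency is 488.8·√0.961 = 479.1736 Hz.
f_beat = |479.1736 − 488.8| = 9.63 Hz.

9.63 Hz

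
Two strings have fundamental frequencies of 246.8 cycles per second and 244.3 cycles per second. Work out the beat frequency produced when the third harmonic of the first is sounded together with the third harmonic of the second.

7.5 Hz

Third harmonic of the first: 3·246.8 = 740.4 Hz.
Third harmonic of the second: 3·244.3 = 732.9 Hz.
f_beat = |740.4 − 732.9| = 7.5 Hz.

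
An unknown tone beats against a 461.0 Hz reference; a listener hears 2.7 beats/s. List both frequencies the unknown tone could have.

458.3 Hz or 463.7 Hz

|f − 461.0| = 2.7, so f = 461.0 ± 2.7.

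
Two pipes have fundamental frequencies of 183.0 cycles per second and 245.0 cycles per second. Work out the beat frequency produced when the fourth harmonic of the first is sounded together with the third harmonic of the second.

Fourth harmonic of the first: 4·183.0 = 732.0 Hz.
Third harmonic of the second: 3·245.0 = 735.0 Hz.
f_beat = |732.0 − 735.0| = 3.0 Hz.

3.0 Hz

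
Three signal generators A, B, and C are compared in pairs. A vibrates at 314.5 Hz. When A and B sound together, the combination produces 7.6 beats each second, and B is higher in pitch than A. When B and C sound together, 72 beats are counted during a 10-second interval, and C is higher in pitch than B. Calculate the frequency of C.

B is above A, so f_B = 314.5 + 7.6 = 322.1 Hz.
B–C: Beat frequency = 72/10 = 7.2 Hz.
C is above B, so f_C = 322.1 + 7.2 = 329.3 Hz.

329.3 Hz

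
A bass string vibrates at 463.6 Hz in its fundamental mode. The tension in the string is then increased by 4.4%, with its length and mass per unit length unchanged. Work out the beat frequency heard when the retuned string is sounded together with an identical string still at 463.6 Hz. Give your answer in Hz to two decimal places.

For a string, f ∝ √T, so the new frequency is 463.6·√1.044 = 473.6894 Hz.
f_beat = |473.6894 − 463.6| = 10.09 Hz.

10.09 Hz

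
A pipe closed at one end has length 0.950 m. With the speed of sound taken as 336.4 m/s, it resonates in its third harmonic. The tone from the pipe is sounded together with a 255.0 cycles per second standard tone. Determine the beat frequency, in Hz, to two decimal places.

10.58 Hz

Closed pipe (odd harmonics): f_n = n·v/(4L) = 3·336.4/(4·0.950) = 265.5789 Hz.
f_beat = |265.5789 − 255.0| = 10.58 Hz.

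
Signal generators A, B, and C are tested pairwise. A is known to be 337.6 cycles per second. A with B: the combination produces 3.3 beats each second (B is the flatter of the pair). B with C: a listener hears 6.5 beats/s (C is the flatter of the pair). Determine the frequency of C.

B is below A, so f_B = 337.6 − 3.3 = 334.3 Hz.
C is below B, so f_C = 334.3 − 6.5 = 327.8 Hz.

327.8 Hz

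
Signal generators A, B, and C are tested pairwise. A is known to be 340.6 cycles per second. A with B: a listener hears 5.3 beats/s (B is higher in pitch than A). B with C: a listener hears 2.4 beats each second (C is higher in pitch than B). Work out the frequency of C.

348.3 Hz

B is above A, so f_B = 340.6 + 5.3 = 345.9 Hz.
C is above B, so f_C = 345.9 + 2.4 = 348.3 Hz.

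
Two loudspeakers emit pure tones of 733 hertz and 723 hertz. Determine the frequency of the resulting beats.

The beat frequency equals the magnitude of the frequency difference.
|733 − 723| = 10 Hz.

10 Hz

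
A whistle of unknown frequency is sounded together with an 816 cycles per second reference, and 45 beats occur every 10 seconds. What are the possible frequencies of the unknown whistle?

811.5 Hz or 820.5 Hz

Beat frequency = 45/10 = 4.5 Hz.
|f − 816| = 4.5, so f = 816 ± 4.5.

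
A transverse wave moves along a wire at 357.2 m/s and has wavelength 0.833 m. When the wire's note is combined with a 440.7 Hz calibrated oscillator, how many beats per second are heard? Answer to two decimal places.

11.89 Hz

Source frequency f = v/λ = 357.2/0.833 = 428.8115 Hz.
f_beat = |428.8115 − 440.7| = 11.89 Hz.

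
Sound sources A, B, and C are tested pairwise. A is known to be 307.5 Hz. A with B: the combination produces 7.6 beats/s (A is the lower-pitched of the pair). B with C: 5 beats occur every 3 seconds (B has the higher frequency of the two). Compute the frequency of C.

B is above A, so f_B = 307.5 + 7.6 = 315.1 Hz.
B–C: Beat frequency = 5/3 = 1.6667 Hz.
C is below B, so f_C = 315.1 − 1.6667 = 313.4333 Hz.

313.4333 Hz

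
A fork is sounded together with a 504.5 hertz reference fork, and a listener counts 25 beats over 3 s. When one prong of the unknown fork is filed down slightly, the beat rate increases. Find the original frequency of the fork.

512.8333 Hz

Beat frequency = 25/3 = 8.3333 Hz.
|f − 504.5| = 8.3333, so the fork was at either 496.1667 Hz or 512.8333 Hz.
Filing a prong removes mass and raises the fork's frequency; the adjustment raises the fork's frequency.
The beat rate rose, so the adjustment moved the fork further from 504.5 Hz — it was already above the reference.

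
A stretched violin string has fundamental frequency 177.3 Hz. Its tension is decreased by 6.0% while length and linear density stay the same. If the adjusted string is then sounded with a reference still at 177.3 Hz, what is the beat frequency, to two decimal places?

For a string, f ∝ √T, so the new frequency is 177.3·√0.940 = 171.8987 Hz.
f_beat = |171.8987 − 177.3| = 5.40 Hz.

5.40 Hz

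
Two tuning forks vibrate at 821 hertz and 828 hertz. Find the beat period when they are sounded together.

0.143 s

f_beat = |821 − 828| = 7 Hz.
Beat period T = 1 / f_beat = 1 / 7 s.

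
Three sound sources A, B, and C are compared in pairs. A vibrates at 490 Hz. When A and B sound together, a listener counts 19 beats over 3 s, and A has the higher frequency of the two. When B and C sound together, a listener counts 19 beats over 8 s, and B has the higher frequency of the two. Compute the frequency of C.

A–B: Beat frequency = 19/3 = 6.3333 Hz.
B is below A, so f_B = 490 − 6.3333 = 483.6667 Hz.
B–C: Beat frequency = 19/8 = 2.375 Hz.
C is below B, so f_C = 483.6667 − 2.375 = 481.2917 Hz.

481.2917 Hz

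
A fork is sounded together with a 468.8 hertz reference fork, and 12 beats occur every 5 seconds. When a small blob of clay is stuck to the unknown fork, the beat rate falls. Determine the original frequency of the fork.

471.2 Hz

Beat frequency = 12/5 = 2.4 Hz.
|f − 468.8| = 2.4, so the fork was at either 466.4 Hz or 471.2 Hz.
Adding mass to a fork lowers its frequency; the adjustment lowers the fork's frequency.
The beat rate fell, so the adjustment moved the fork toward 468.8 Hz — it must have started above the reference.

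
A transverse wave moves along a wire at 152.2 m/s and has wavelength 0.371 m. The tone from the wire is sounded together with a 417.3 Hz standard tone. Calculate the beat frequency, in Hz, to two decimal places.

7.06 Hz

Source frequency f = v/λ = 152.2/0.371 = 410.2426 Hz.
f_beat = |410.2426 − 417.3| = 7.06 Hz.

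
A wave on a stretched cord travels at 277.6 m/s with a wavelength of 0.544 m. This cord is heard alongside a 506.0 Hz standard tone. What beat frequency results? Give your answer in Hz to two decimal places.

4.29 Hz

Source frequency f = v/λ = 277.6/0.544 = 510.2941 Hz.
f_beat = |510.2941 − 506.0| = 4.29 Hz.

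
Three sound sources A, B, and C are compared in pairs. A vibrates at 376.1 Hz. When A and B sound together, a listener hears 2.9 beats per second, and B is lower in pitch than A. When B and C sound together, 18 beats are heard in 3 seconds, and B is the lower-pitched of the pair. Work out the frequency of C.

B is below A, so f_B = 376.1 − 2.9 = 373.2 Hz.
B–C: Beat frequency = 18/3 = 6 Hz.
C is above B, so f_C = 373.2 + 6 = 379.2 Hz.

379.2 Hz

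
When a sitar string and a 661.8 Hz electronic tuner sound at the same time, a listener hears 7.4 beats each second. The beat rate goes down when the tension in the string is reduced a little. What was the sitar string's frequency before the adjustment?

|f − 661.8| = 7.4, so the sitar string was at either 654.4 Hz or 669.2 Hz.
Lower tension means lower frequency; the adjustment lowers the sitar string's frequency.
The beat rate fell, so the adjustment moved the sitar string toward 661.8 Hz — it must have started above the reference.

669.2 Hz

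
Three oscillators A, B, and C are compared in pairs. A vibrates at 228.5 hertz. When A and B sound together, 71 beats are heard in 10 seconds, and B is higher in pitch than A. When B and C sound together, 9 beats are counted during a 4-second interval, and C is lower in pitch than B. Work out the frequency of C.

A–B: Beat frequency = 71/10 = 7.1 Hz.
B is above A, so f_B = 228.5 + 7.1 = 235.6 Hz.
B–C: Beat frequency = 9/4 = 2.25 Hz.
C is below B, so f_C = 235.6 − 2.25 = 233.35 Hz.

233.35 Hz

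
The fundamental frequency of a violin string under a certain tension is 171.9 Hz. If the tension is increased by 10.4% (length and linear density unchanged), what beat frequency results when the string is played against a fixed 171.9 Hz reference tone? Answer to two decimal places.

For a string, f ∝ √T, so the new frequency is 171.9·√1.104 = 180.6177 Hz.
f_beat = |180.6177 − 171.9| = 8.72 Hz.

8.72 Hz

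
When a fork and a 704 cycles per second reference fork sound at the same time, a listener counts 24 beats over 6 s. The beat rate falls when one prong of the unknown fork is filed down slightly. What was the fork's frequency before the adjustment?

700 Hz

Beat frequency = 24/6 = 4 Hz.
|f − 704| = 4, so the fork was at either 700 Hz or 708 Hz.
Filing a prong removes mass and raises the fork's frequency; the adjustment raises the fork's frequency.
The beat rate fell, so the adjustment moved the fork toward 704 Hz — it must have started below the reference.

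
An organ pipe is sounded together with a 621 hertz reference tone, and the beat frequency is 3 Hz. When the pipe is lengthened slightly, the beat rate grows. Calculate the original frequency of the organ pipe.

618 Hz

|f − 621| = 3, so the organ pipe was at either 618 Hz or 624 Hz.
A longer pipe has a lower fundamental; the adjustment lowers the organ pipe's frequency.
The beat rate rose, so the adjustment moved the organ pipe further from 621 Hz — it was already below the reference.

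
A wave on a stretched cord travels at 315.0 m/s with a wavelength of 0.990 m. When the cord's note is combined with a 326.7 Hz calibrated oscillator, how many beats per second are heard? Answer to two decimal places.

8.52 Hz

Source frequency f = v/λ = 315.0/0.990 = 318.1818 Hz.
f_beat = |318.1818 − 326.7| = 8.52 Hz.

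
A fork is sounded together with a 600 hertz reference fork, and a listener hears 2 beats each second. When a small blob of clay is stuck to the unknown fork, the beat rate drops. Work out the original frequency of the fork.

602 Hz

|f − 600| = 2, so the fork was at either 598 Hz or 602 Hz.
Adding mass to a fork lowers its frequency; the adjustment lowers the fork's frequency.
The beat rate fell, so the adjustment moved the fork toward 600 Hz — it must have started above the reference.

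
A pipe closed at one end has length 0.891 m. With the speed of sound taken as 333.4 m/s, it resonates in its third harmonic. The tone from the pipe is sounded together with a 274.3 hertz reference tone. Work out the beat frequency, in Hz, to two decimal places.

6.34 Hz

Closed pipe (odd harmonics): f_n = n·v/(4L) = 3·333.4/(4·0.891) = 280.6397 Hz.
f_beat = |280.6397 − 274.3| = 6.34 Hz.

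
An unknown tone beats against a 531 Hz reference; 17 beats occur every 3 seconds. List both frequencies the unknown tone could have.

525.3333 Hz or 536.6667 Hz

Beat frequency = 17/3 = 5.6667 Hz.
|f − 531| = 5.6667, so f = 531 ± 5.6667.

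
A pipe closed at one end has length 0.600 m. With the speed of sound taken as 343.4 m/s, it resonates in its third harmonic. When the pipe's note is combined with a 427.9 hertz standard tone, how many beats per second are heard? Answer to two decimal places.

1.35 Hz

Closed pipe (odd harmonics): f_n = n·v/(4L) = 3·343.4/(4·0.600) = 429.2500 Hz.
f_beat = |429.2500 − 427.9| = 1.35 Hz.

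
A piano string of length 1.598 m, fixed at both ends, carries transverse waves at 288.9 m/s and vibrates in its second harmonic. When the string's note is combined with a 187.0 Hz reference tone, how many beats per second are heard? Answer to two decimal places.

6.21 Hz

For a string fixed at both ends, f_n = n·v/(2L) = 2·288.9/(2·1.598) = 180.7885 Hz.
f_beat = |180.7885 − 187.0| = 6.21 Hz.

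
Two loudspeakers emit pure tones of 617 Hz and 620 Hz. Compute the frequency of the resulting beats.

3 Hz

Beats arise from superposition of two nearby frequencies; the beat rate is |f₁ − f₂|.
|617 − 620| = 3 Hz.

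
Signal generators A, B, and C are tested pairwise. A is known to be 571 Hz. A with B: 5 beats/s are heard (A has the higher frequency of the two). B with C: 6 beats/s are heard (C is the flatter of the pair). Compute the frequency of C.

B is below A, so f_B = 571 − 5 = 566 Hz.
C is below B, so f_C = 566 − 6 = 560 Hz.

560 Hz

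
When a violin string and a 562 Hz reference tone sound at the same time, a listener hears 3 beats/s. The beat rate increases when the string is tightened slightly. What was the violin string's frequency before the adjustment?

|f − 562| = 3, so the violin string was at either 559 Hz or 565 Hz.
Increasing tension raises a string's frequency; the adjustment raises the violin string's frequency.
The beat rate rose, so the adjustment moved the violin string further from 562 Hz — it was already above the reference.

565 Hz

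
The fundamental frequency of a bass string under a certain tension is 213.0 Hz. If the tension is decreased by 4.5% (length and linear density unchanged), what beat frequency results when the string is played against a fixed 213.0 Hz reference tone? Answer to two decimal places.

4.85 Hz

For a string, f ∝ √T, so the new frequency is 213.0·√0.955 = 208.1523 Hz.
f_beat = |208.1523 − 213.0| = 4.85 Hz.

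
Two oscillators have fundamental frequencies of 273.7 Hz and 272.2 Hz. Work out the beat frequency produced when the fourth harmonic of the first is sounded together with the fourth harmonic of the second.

6.0 Hz

Fourth harmonic of the first: 4·273.7 = 1094.8 Hz.
Fourth harmonic of the second: 4·272.2 = 1088.8 Hz.
f_beat = |1094.8 − 1088.8| = 6.0 Hz.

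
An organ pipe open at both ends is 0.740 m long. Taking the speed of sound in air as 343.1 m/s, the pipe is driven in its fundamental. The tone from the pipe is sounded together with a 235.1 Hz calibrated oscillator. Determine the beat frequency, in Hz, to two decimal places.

3.28 Hz

Open pipe: f_n = n·v/(2L) = 1·343.1/(2·0.740) = 231.8243 Hz.
f_beat = |231.8243 − 235.1| = 3.28 Hz.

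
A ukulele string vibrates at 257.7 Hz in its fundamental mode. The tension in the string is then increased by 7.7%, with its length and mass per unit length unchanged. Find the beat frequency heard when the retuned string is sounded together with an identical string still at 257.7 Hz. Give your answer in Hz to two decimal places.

9.74 Hz

For a string, f ∝ √T, so the new frequency is 257.7·√1.077 = 267.4375 Hz.
f_beat = |267.4375 − 257.7| = 9.74 Hz.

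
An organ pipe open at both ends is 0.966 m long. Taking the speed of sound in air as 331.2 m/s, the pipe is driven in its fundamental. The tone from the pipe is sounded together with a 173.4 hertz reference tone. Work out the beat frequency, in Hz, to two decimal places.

Open pipe: f_n = n·v/(2L) = 1·331.2/(2·0.966) = 171.4286 Hz.
f_beat = |171.4286 − 173.4| = 1.97 Hz.

1.97 Hz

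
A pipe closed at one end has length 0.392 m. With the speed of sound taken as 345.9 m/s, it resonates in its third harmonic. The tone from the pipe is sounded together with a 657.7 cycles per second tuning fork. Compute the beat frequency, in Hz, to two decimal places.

Closed pipe (odd harmonics): f_n = n·v/(4L) = 3·345.9/(4·0.392) = 661.7985 Hz.
f_beat = |661.7985 − 657.7| = 4.10 Hz.

4.10 Hz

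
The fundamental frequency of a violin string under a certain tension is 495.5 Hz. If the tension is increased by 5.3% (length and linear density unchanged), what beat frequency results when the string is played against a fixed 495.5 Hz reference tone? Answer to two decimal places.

12.96 Hz

For a string, f ∝ √T, so the new frequency is 495.5·√1.053 = 508.4612 Hz.
f_beat = |508.4612 − 495.5| = 12.96 Hz.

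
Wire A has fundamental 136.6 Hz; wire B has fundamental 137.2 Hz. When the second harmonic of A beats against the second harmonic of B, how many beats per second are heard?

1.2 Hz

Second harmonic of the first: 2·136.6 = 273.2 Hz.
Second harmonic of the second: 2·137.2 = 274.4 Hz.
f_beat = |273.2 − 274.4| = 1.2 Hz.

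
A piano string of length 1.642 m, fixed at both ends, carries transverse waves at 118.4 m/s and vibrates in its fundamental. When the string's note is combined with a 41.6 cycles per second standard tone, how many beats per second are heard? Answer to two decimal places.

5.55 Hz

For a string fixed at both ends, f_n = n·v/(2L) = 1·118.4/(2·1.642) = 36.0536 Hz.
f_beat = |36.0536 − 41.6| = 5.55 Hz.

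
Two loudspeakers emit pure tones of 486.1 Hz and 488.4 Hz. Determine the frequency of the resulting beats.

2.3 Hz

The beat frequency equals the magnitude of the frequency difference.
|486.1 − 488.4| = 2.3 Hz.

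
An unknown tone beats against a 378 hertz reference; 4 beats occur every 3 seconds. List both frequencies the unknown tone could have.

Beat frequency = 4/3 = 1.3333 Hz.
|f − 378| = 1.3333, so f = 378 ± 1.3333.

376.6667 Hz or 379.3333 Hz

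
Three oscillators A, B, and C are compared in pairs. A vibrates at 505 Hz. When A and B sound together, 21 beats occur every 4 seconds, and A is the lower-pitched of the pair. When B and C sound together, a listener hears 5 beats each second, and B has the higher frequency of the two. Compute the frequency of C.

A–B: Beat frequency = 21/4 = 5.25 Hz.
B is above A, so f_B = 505 + 5.25 = 510.25 Hz.
C is below B, so f_C = 510.25 − 5 = 505.25 Hz.

505.25 Hz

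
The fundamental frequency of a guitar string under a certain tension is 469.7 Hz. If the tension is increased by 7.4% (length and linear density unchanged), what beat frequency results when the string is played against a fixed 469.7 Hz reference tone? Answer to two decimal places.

For a string, f ∝ √T, so the new frequency is 469.7·√1.074 = 486.7688 Hz.
f_beat = |486.7688 − 469.7| = 17.07 Hz.

17.07 Hz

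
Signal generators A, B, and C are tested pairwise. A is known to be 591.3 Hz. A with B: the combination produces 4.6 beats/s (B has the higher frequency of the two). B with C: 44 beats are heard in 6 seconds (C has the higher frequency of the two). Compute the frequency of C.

603.2333 Hz

B is above A, so f_B = 591.3 + 4.6 = 595.9 Hz.
B–C: Beat frequency = 44/6 = 7.3333 Hz.
C is above B, so f_C = 595.9 + 7.3333 = 603.2333 Hz.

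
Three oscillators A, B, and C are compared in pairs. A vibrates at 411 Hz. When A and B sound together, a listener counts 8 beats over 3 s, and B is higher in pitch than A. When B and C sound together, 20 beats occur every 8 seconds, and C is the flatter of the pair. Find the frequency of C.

411.1667 Hz

A–B: Beat frequency = 8/3 = 2.6667 Hz.
B is above A, so f_B = 411 + 2.6667 = 413.6667 Hz.
B–C: Beat frequency = 20/8 = 2.5 Hz.
C is below B, so f_C = 413.6667 − 2.5 = 411.1667 Hz.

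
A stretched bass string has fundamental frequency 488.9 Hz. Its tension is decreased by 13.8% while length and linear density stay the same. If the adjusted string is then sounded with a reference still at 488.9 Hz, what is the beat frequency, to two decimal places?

34.99 Hz

For a string, f ∝ √T, so the new frequency is 488.9·√0.862 = 453.9141 Hz.
f_beat = |453.9141 − 488.9| = 34.99 Hz.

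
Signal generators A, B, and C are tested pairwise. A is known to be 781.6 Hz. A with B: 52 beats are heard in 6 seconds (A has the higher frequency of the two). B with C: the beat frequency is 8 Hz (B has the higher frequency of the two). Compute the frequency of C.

A–B: Beat frequency = 52/6 = 8.6667 Hz.
B is below A, so f_B = 781.6 − 8.6667 = 772.9333 Hz.
C is below B, so f_C = 772.9333 − 8 = 764.9333 Hz.

764.9333 Hz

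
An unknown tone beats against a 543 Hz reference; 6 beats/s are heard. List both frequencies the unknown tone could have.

|f − 543| = 6, so f = 543 ± 6.

537 Hz or 549 Hz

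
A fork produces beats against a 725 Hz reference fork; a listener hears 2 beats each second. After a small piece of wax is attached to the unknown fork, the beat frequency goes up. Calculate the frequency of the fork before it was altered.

723 Hz

|f − 725| = 2, so the fork was at either 723 Hz or 727 Hz.
Loading a fork with wax lowers its frequency; the adjustment lowers the fork's frequency.
The beat rate rose, so the adjustment moved the fork further from 725 Hz — it was already below the reference.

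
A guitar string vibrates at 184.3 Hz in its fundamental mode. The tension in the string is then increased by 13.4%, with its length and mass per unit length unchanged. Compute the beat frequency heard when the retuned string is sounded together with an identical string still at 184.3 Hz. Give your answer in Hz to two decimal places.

11.96 Hz

For a string, f ∝ √T, so the new frequency is 184.3·√1.134 = 196.2600 Hz.
f_beat = |196.2600 − 184.3| = 11.96 Hz.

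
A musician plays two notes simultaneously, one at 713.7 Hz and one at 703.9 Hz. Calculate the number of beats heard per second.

f_beat = |f₁ − f₂|.
|713.7 − 703.9| = 9.8 Hz.

9.8 Hz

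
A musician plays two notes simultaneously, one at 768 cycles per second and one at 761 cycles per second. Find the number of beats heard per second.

The beat frequency equals the magnitude of the frequency difference.
|768 − 761| = 7 Hz.

7 Hz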